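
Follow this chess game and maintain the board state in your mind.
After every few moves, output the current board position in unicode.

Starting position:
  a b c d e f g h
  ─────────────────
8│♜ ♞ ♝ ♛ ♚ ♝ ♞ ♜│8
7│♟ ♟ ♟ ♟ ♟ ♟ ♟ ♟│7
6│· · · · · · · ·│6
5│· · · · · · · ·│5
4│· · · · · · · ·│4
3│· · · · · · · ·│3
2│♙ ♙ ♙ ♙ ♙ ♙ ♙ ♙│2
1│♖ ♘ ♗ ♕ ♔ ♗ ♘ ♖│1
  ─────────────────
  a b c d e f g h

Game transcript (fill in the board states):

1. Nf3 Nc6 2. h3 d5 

  a b c d e f g h
  ─────────────────
8│♜ · ♝ ♛ ♚ ♝ ♞ ♜│8
7│♟ ♟ ♟ · ♟ ♟ ♟ ♟│7
6│· · ♞ · · · · ·│6
5│· · · ♟ · · · ·│5
4│· · · · · · · ·│4
3│· · · · · ♘ · ♙│3
2│♙ ♙ ♙ ♙ ♙ ♙ ♙ ·│2
1│♖ ♘ ♗ ♕ ♔ ♗ · ♖│1
  ─────────────────
  a b c d e f g h

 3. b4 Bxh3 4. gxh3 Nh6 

  a b c d e f g h
  ─────────────────
8│♜ · · ♛ ♚ ♝ · ♜│8
7│♟ ♟ ♟ · ♟ ♟ ♟ ♟│7
6│· · ♞ · · · · ♞│6
5│· · · ♟ · · · ·│5
4│· ♙ · · · · · ·│4
3│· · · · · ♘ · ♙│3
2│♙ · ♙ ♙ ♙ ♙ · ·│2
1│♖ ♘ ♗ ♕ ♔ ♗ · ♖│1
  ─────────────────
  a b c d e f g h

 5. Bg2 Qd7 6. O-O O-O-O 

  a b c d e f g h
  ─────────────────
8│· · ♚ ♜ · ♝ · ♜│8
7│♟ ♟ ♟ ♛ ♟ ♟ ♟ ♟│7
6│· · ♞ · · · · ♞│6
5│· · · ♟ · · · ·│5
4│· ♙ · · · · · ·│4
3│· · · · · ♘ · ♙│3
2│♙ · ♙ ♙ ♙ ♙ ♗ ·│2
1│♖ ♘ ♗ ♕ · ♖ ♔ ·│1
  ─────────────────
  a b c d e f g h

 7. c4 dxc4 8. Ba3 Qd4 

  a b c d e f g h
  ─────────────────
8│· · ♚ ♜ · ♝ · ♜│8
7│♟ ♟ ♟ · ♟ ♟ ♟ ♟│7
6│· · ♞ · · · · ♞│6
5│· · · · · · · ·│5
4│· ♙ ♟ ♛ · · · ·│4
3│♗ · · · · ♘ · ♙│3
2│♙ · · ♙ ♙ ♙ ♗ ·│2
1│♖ ♘ · ♕ · ♖ ♔ ·│1
  ─────────────────
  a b c d e f g h

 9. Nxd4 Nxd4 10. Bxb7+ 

  a b c d e f g h
  ─────────────────
8│· · ♚ ♜ · ♝ · ♜│8
7│♟ ♗ ♟ · ♟ ♟ ♟ ♟│7
6│· · · · · · · ♞│6
5│· · · · · · · ·│5
4│· ♙ ♟ ♞ · · · ·│4
3│♗ · · · · · · ♙│3
2│♙ · · ♙ ♙ ♙ · ·│2
1│♖ ♘ · ♕ · ♖ ♔ ·│1
  ─────────────────
  a b c d e f g h


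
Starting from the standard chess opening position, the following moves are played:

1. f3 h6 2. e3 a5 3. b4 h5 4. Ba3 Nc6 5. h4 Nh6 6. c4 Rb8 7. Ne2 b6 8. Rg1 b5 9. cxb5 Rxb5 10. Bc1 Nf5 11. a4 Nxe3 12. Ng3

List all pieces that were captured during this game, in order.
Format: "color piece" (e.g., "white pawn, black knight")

Tracking captures:
  cxb5: captured black pawn
  Rxb5: captured white pawn
  Nxe3: captured white pawn

black pawn, white pawn, white pawn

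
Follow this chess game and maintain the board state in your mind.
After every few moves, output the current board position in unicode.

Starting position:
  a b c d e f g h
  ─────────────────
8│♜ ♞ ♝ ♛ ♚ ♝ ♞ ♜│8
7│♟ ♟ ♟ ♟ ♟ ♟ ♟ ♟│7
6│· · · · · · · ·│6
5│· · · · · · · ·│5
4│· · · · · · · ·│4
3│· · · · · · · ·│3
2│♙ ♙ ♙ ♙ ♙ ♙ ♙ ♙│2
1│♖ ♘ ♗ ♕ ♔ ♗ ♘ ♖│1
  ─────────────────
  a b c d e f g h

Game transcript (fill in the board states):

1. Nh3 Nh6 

  a b c d e f g h
  ─────────────────
8│♜ ♞ ♝ ♛ ♚ ♝ · ♜│8
7│♟ ♟ ♟ ♟ ♟ ♟ ♟ ♟│7
6│· · · · · · · ♞│6
5│· · · · · · · ·│5
4│· · · · · · · ·│4
3│· · · · · · · ♘│3
2│♙ ♙ ♙ ♙ ♙ ♙ ♙ ♙│2
1│♖ ♘ ♗ ♕ ♔ ♗ · ♖│1
  ─────────────────
  a b c d e f g h

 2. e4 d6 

  a b c d e f g h
  ─────────────────
8│♜ ♞ ♝ ♛ ♚ ♝ · ♜│8
7│♟ ♟ ♟ · ♟ ♟ ♟ ♟│7
6│· · · ♟ · · · ♞│6
5│· · · · · · · ·│5
4│· · · · ♙ · · ·│4
3│· · · · · · · ♘│3
2│♙ ♙ ♙ ♙ · ♙ ♙ ♙│2
1│♖ ♘ ♗ ♕ ♔ ♗ · ♖│1
  ─────────────────
  a b c d e f g h

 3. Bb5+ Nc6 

  a b c d e f g h
  ─────────────────
8│♜ · ♝ ♛ ♚ ♝ · ♜│8
7│♟ ♟ ♟ · ♟ ♟ ♟ ♟│7
6│· · ♞ ♟ · · · ♞│6
5│· ♗ · · · · · ·│5
4│· · · · ♙ · · ·│4
3│· · · · · · · ♘│3
2│♙ ♙ ♙ ♙ · ♙ ♙ ♙│2
1│♖ ♘ ♗ ♕ ♔ · · ♖│1
  ─────────────────
  a b c d e f g h

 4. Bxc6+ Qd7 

  a b c d e f g h
  ─────────────────
8│♜ · ♝ · ♚ ♝ · ♜│8
7│♟ ♟ ♟ ♛ ♟ ♟ ♟ ♟│7
6│· · ♗ ♟ · · · ♞│6
5│· · · · · · · ·│5
4│· · · · ♙ · · ·│4
3│· · · · · · · ♘│3
2│♙ ♙ ♙ ♙ · ♙ ♙ ♙│2
1│♖ ♘ ♗ ♕ ♔ · · ♖│1
  ─────────────────
  a b c d e f g h

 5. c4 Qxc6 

  a b c d e f g h
  ─────────────────
8│♜ · ♝ · ♚ ♝ · ♜│8
7│♟ ♟ ♟ · ♟ ♟ ♟ ♟│7
6│· · ♛ ♟ · · · ♞│6
5│· · · · · · · ·│5
4│· · ♙ · ♙ · · ·│4
3│· · · · · · · ♘│3
2│♙ ♙ · ♙ · ♙ ♙ ♙│2
1│♖ ♘ ♗ ♕ ♔ · · ♖│1
  ─────────────────
  a b c d e f g h



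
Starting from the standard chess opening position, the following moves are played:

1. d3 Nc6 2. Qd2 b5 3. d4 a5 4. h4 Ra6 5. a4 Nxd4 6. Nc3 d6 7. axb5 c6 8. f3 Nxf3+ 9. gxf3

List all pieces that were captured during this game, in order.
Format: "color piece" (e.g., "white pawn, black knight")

Tracking captures:
  Nxd4: captured white pawn
  axb5: captured black pawn
  Nxf3+: captured white pawn
  gxf3: captured black knight

white pawn, black pawn, white pawn, black knight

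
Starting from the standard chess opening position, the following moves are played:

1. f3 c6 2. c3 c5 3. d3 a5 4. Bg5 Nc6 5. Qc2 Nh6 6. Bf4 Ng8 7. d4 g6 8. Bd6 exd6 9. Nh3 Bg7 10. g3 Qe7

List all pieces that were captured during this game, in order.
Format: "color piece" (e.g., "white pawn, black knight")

Tracking captures:
  exd6: captured white bishop

white bishop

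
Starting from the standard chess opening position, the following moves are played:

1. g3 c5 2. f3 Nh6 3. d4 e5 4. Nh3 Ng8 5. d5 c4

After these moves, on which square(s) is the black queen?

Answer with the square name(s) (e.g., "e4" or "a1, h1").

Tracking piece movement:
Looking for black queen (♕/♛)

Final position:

  a b c d e f g h
  ─────────────────
8│♜ ♞ ♝ ♛ ♚ ♝ ♞ ♜│8
7│♟ ♟ · ♟ · ♟ ♟ ♟│7
6│· · · · · · · ·│6
5│· · · ♙ ♟ · · ·│5
4│· · ♟ · · · · ·│4
3│· · · · · ♙ ♙ ♘│3
2│♙ ♙ ♙ · ♙ · · ♙│2
1│♖ ♘ ♗ ♕ ♔ ♗ · ♖│1
  ─────────────────
  a b c d e f g h


d8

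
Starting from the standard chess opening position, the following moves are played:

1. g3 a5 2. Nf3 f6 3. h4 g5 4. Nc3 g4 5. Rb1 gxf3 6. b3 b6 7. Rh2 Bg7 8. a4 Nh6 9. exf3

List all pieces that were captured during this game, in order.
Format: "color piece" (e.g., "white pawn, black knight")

Tracking captures:
  gxf3: captured white knight
  exf3: captured black pawn

white knight, black pawn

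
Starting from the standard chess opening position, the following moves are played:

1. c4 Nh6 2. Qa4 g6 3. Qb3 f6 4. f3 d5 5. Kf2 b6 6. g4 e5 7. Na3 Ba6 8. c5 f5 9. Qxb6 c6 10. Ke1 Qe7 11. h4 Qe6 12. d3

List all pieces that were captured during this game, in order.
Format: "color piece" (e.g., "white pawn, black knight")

Tracking captures:
  Qxb6: captured black pawn

black pawn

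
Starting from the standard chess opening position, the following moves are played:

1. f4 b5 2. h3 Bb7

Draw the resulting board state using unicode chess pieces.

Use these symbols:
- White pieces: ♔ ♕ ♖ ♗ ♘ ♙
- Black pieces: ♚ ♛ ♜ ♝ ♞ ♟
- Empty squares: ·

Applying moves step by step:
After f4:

♜ ♞ ♝ ♛ ♚ ♝ ♞ ♜
♟ ♟ ♟ ♟ ♟ ♟ ♟ ♟
· · · · · · · ·
· · · · · · · ·
· · · · · ♙ · ·
· · · · · · · ·
♙ ♙ ♙ ♙ ♙ · ♙ ♙
♖ ♘ ♗ ♕ ♔ ♗ ♘ ♖


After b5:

♜ ♞ ♝ ♛ ♚ ♝ ♞ ♜
♟ · ♟ ♟ ♟ ♟ ♟ ♟
· · · · · · · ·
· ♟ · · · · · ·
· · · · · ♙ · ·
· · · · · · · ·
♙ ♙ ♙ ♙ ♙ · ♙ ♙
♖ ♘ ♗ ♕ ♔ ♗ ♘ ♖


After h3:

♜ ♞ ♝ ♛ ♚ ♝ ♞ ♜
♟ · ♟ ♟ ♟ ♟ ♟ ♟
· · · · · · · ·
· ♟ · · · · · ·
· · · · · ♙ · ·
· · · · · · · ♙
♙ ♙ ♙ ♙ ♙ · ♙ ·
♖ ♘ ♗ ♕ ♔ ♗ ♘ ♖


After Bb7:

♜ ♞ · ♛ ♚ ♝ ♞ ♜
♟ ♝ ♟ ♟ ♟ ♟ ♟ ♟
· · · · · · · ·
· ♟ · · · · · ·
· · · · · ♙ · ·
· · · · · · · ♙
♙ ♙ ♙ ♙ ♙ · ♙ ·
♖ ♘ ♗ ♕ ♔ ♗ ♘ ♖



  a b c d e f g h
  ─────────────────
8│♜ ♞ · ♛ ♚ ♝ ♞ ♜│8
7│♟ ♝ ♟ ♟ ♟ ♟ ♟ ♟│7
6│· · · · · · · ·│6
5│· ♟ · · · · · ·│5
4│· · · · · ♙ · ·│4
3│· · · · · · · ♙│3
2│♙ ♙ ♙ ♙ ♙ · ♙ ·│2
1│♖ ♘ ♗ ♕ ♔ ♗ ♘ ♖│1
  ─────────────────
  a b c d e f g h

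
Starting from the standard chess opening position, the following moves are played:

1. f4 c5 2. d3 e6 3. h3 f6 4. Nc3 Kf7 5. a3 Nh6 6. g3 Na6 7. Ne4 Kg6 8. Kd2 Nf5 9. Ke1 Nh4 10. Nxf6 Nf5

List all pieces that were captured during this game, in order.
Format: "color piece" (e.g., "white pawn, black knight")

Tracking captures:
  Nxf6: captured black pawn

black pawn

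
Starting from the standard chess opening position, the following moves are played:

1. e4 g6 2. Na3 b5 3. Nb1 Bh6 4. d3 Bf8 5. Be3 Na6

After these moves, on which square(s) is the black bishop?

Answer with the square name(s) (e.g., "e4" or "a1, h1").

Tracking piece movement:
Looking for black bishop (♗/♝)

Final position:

  a b c d e f g h
  ─────────────────
8│♜ · ♝ ♛ ♚ ♝ ♞ ♜│8
7│♟ · ♟ ♟ ♟ ♟ · ♟│7
6│♞ · · · · · ♟ ·│6
5│· ♟ · · · · · ·│5
4│· · · · ♙ · · ·│4
3│· · · ♙ ♗ · · ·│3
2│♙ ♙ ♙ · · ♙ ♙ ♙│2
1│♖ ♘ · ♕ ♔ ♗ ♘ ♖│1
  ─────────────────
  a b c d e f g h


c8, f8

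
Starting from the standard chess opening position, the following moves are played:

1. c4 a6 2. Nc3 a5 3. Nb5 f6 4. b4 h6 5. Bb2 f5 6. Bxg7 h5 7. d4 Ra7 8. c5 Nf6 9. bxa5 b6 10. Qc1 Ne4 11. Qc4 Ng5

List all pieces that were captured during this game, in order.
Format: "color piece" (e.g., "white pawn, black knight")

Tracking captures:
  Bxg7: captured black pawn
  bxa5: captured black pawn

black pawn, black pawn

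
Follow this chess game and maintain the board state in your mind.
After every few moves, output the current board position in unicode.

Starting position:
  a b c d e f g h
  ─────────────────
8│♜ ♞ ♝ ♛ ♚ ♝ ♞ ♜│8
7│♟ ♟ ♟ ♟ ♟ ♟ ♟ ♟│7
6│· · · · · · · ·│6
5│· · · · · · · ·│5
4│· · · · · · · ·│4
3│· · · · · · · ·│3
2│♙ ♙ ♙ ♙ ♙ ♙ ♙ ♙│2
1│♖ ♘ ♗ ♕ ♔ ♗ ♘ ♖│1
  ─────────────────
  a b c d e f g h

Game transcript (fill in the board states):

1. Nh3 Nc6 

  a b c d e f g h
  ─────────────────
8│♜ · ♝ ♛ ♚ ♝ ♞ ♜│8
7│♟ ♟ ♟ ♟ ♟ ♟ ♟ ♟│7
6│· · ♞ · · · · ·│6
5│· · · · · · · ·│5
4│· · · · · · · ·│4
3│· · · · · · · ♘│3
2│♙ ♙ ♙ ♙ ♙ ♙ ♙ ♙│2
1│♖ ♘ ♗ ♕ ♔ ♗ · ♖│1
  ─────────────────
  a b c d e f g h

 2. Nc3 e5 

  a b c d e f g h
  ─────────────────
8│♜ · ♝ ♛ ♚ ♝ ♞ ♜│8
7│♟ ♟ ♟ ♟ · ♟ ♟ ♟│7
6│· · ♞ · · · · ·│6
5│· · · · ♟ · · ·│5
4│· · · · · · · ·│4
3│· · ♘ · · · · ♘│3
2│♙ ♙ ♙ ♙ ♙ ♙ ♙ ♙│2
1│♖ · ♗ ♕ ♔ ♗ · ♖│1
  ─────────────────
  a b c d e f g h

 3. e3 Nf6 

  a b c d e f g h
  ─────────────────
8│♜ · ♝ ♛ ♚ ♝ · ♜│8
7│♟ ♟ ♟ ♟ · ♟ ♟ ♟│7
6│· · ♞ · · ♞ · ·│6
5│· · · · ♟ · · ·│5
4│· · · · · · · ·│4
3│· · ♘ · ♙ · · ♘│3
2│♙ ♙ ♙ ♙ · ♙ ♙ ♙│2
1│♖ · ♗ ♕ ♔ ♗ · ♖│1
  ─────────────────
  a b c d e f g h

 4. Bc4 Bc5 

  a b c d e f g h
  ─────────────────
8│♜ · ♝ ♛ ♚ · · ♜│8
7│♟ ♟ ♟ ♟ · ♟ ♟ ♟│7
6│· · ♞ · · ♞ · ·│6
5│· · ♝ · ♟ · · ·│5
4│· · ♗ · · · · ·│4
3│· · ♘ · ♙ · · ♘│3
2│♙ ♙ ♙ ♙ · ♙ ♙ ♙│2
1│♖ · ♗ ♕ ♔ · · ♖│1
  ─────────────────
  a b c d e f g h



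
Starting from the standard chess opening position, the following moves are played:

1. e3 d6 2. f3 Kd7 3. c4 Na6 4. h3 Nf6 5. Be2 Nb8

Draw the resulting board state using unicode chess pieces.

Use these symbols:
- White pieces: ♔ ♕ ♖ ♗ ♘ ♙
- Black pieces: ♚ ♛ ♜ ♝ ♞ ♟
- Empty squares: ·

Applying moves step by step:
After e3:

♜ ♞ ♝ ♛ ♚ ♝ ♞ ♜
♟ ♟ ♟ ♟ ♟ ♟ ♟ ♟
· · · · · · · ·
· · · · · · · ·
· · · · · · · ·
· · · · ♙ · · ·
♙ ♙ ♙ ♙ · ♙ ♙ ♙
♖ ♘ ♗ ♕ ♔ ♗ ♘ ♖


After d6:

♜ ♞ ♝ ♛ ♚ ♝ ♞ ♜
♟ ♟ ♟ · ♟ ♟ ♟ ♟
· · · ♟ · · · ·
· · · · · · · ·
· · · · · · · ·
· · · · ♙ · · ·
♙ ♙ ♙ ♙ · ♙ ♙ ♙
♖ ♘ ♗ ♕ ♔ ♗ ♘ ♖


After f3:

♜ ♞ ♝ ♛ ♚ ♝ ♞ ♜
♟ ♟ ♟ · ♟ ♟ ♟ ♟
· · · ♟ · · · ·
· · · · · · · ·
· · · · · · · ·
· · · · ♙ ♙ · ·
♙ ♙ ♙ ♙ · · ♙ ♙
♖ ♘ ♗ ♕ ♔ ♗ ♘ ♖


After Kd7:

♜ ♞ ♝ ♛ · ♝ ♞ ♜
♟ ♟ ♟ ♚ ♟ ♟ ♟ ♟
· · · ♟ · · · ·
· · · · · · · ·
· · · · · · · ·
· · · · ♙ ♙ · ·
♙ ♙ ♙ ♙ · · ♙ ♙
♖ ♘ ♗ ♕ ♔ ♗ ♘ ♖


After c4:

♜ ♞ ♝ ♛ · ♝ ♞ ♜
♟ ♟ ♟ ♚ ♟ ♟ ♟ ♟
· · · ♟ · · · ·
· · · · · · · ·
· · ♙ · · · · ·
· · · · ♙ ♙ · ·
♙ ♙ · ♙ · · ♙ ♙
♖ ♘ ♗ ♕ ♔ ♗ ♘ ♖


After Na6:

♜ · ♝ ♛ · ♝ ♞ ♜
♟ ♟ ♟ ♚ ♟ ♟ ♟ ♟
♞ · · ♟ · · · ·
· · · · · · · ·
· · ♙ · · · · ·
· · · · ♙ ♙ · ·
♙ ♙ · ♙ · · ♙ ♙
♖ ♘ ♗ ♕ ♔ ♗ ♘ ♖


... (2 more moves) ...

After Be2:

♜ · ♝ ♛ · ♝ · ♜
♟ ♟ ♟ ♚ ♟ ♟ ♟ ♟
♞ · · ♟ · ♞ · ·
· · · · · · · ·
· · ♙ · · · · ·
· · · · ♙ ♙ · ♙
♙ ♙ · ♙ ♗ · ♙ ·
♖ ♘ ♗ ♕ ♔ · ♘ ♖


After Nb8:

♜ ♞ ♝ ♛ · ♝ · ♜
♟ ♟ ♟ ♚ ♟ ♟ ♟ ♟
· · · ♟ · ♞ · ·
· · · · · · · ·
· · ♙ · · · · ·
· · · · ♙ ♙ · ♙
♙ ♙ · ♙ ♗ · ♙ ·
♖ ♘ ♗ ♕ ♔ · ♘ ♖



  a b c d e f g h
  ─────────────────
8│♜ ♞ ♝ ♛ · ♝ · ♜│8
7│♟ ♟ ♟ ♚ ♟ ♟ ♟ ♟│7
6│· · · ♟ · ♞ · ·│6
5│· · · · · · · ·│5
4│· · ♙ · · · · ·│4
3│· · · · ♙ ♙ · ♙│3
2│♙ ♙ · ♙ ♗ · ♙ ·│2
1│♖ ♘ ♗ ♕ ♔ · ♘ ♖│1
  ─────────────────
  a b c d e f g h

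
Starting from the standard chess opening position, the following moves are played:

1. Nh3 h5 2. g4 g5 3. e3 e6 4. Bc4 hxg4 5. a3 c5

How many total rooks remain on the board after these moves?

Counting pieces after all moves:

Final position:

  a b c d e f g h
  ─────────────────
8│♜ ♞ ♝ ♛ ♚ ♝ ♞ ♜│8
7│♟ ♟ · ♟ · ♟ · ·│7
6│· · · · ♟ · · ·│6
5│· · ♟ · · · ♟ ·│5
4│· · ♗ · · · ♟ ·│4
3│♙ · · · ♙ · · ♘│3
2│· ♙ ♙ ♙ · ♙ · ♙│2
1│♖ ♘ ♗ ♕ ♔ · · ♖│1
  ─────────────────
  a b c d e f g h


4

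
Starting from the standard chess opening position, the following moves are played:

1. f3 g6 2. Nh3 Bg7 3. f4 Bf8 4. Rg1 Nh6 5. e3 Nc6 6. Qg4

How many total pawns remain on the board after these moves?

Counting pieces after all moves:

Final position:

  a b c d e f g h
  ─────────────────
8│♜ · ♝ ♛ ♚ ♝ · ♜│8
7│♟ ♟ ♟ ♟ ♟ ♟ · ♟│7
6│· · ♞ · · · ♟ ♞│6
5│· · · · · · · ·│5
4│· · · · · ♙ ♕ ·│4
3│· · · · ♙ · · ♘│3
2│♙ ♙ ♙ ♙ · · ♙ ♙│2
1│♖ ♘ ♗ · ♔ ♗ ♖ ·│1
  ─────────────────
  a b c d e f g h


16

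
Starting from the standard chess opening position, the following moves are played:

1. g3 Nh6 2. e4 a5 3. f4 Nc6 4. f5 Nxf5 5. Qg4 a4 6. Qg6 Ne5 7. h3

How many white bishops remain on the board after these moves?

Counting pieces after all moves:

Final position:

  a b c d e f g h
  ─────────────────
8│♜ · ♝ ♛ ♚ ♝ · ♜│8
7│· ♟ ♟ ♟ ♟ ♟ ♟ ♟│7
6│· · · · · · ♕ ·│6
5│· · · · ♞ ♞ · ·│5
4│♟ · · · ♙ · · ·│4
3│· · · · · · ♙ ♙│3
2│♙ ♙ ♙ ♙ · · · ·│2
1│♖ ♘ ♗ · ♔ ♗ ♘ ♖│1
  ─────────────────
  a b c d e f g h


2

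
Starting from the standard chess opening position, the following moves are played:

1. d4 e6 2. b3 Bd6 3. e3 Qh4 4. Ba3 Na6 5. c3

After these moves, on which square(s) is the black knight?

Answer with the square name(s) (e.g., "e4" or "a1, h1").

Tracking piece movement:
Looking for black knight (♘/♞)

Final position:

  a b c d e f g h
  ─────────────────
8│♜ · ♝ · ♚ · ♞ ♜│8
7│♟ ♟ ♟ ♟ · ♟ ♟ ♟│7
6│♞ · · ♝ ♟ · · ·│6
5│· · · · · · · ·│5
4│· · · ♙ · · · ♛│4
3│♗ ♙ ♙ · ♙ · · ·│3
2│♙ · · · · ♙ ♙ ♙│2
1│♖ ♘ · ♕ ♔ ♗ ♘ ♖│1
  ─────────────────
  a b c d e f g h


a6, g8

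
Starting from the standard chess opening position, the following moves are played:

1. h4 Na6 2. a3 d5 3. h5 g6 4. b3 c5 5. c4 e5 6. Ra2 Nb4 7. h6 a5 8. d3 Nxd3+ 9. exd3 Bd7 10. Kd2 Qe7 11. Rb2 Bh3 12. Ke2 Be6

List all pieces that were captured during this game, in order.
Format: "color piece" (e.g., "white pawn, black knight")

Tracking captures:
  Nxd3+: captured white pawn
  exd3: captured black knight

white pawn, black knight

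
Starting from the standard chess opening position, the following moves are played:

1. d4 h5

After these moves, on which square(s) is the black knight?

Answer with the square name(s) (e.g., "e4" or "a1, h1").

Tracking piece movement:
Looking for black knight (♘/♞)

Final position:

  a b c d e f g h
  ─────────────────
8│♜ ♞ ♝ ♛ ♚ ♝ ♞ ♜│8
7│♟ ♟ ♟ ♟ ♟ ♟ ♟ ·│7
6│· · · · · · · ·│6
5│· · · · · · · ♟│5
4│· · · ♙ · · · ·│4
3│· · · · · · · ·│3
2│♙ ♙ ♙ · ♙ ♙ ♙ ♙│2
1│♖ ♘ ♗ ♕ ♔ ♗ ♘ ♖│1
  ─────────────────
  a b c d e f g h


b8, g8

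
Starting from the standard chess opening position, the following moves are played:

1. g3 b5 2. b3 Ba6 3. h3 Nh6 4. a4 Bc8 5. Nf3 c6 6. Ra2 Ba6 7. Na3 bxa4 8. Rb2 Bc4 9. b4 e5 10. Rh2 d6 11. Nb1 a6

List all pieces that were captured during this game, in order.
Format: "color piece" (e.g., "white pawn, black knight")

Tracking captures:
  bxa4: captured white pawn

white pawn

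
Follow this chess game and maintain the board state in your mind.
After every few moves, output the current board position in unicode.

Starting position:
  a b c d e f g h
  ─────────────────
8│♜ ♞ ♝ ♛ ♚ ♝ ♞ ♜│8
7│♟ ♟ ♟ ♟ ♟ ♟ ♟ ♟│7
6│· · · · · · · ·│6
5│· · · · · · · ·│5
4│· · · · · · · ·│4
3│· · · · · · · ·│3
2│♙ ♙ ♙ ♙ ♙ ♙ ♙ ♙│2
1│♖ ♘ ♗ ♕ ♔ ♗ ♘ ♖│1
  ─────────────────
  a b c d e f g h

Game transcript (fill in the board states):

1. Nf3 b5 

  a b c d e f g h
  ─────────────────
8│♜ ♞ ♝ ♛ ♚ ♝ ♞ ♜│8
7│♟ · ♟ ♟ ♟ ♟ ♟ ♟│7
6│· · · · · · · ·│6
5│· ♟ · · · · · ·│5
4│· · · · · · · ·│4
3│· · · · · ♘ · ·│3
2│♙ ♙ ♙ ♙ ♙ ♙ ♙ ♙│2
1│♖ ♘ ♗ ♕ ♔ ♗ · ♖│1
  ─────────────────
  a b c d e f g h

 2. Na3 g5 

  a b c d e f g h
  ─────────────────
8│♜ ♞ ♝ ♛ ♚ ♝ ♞ ♜│8
7│♟ · ♟ ♟ ♟ ♟ · ♟│7
6│· · · · · · · ·│6
5│· ♟ · · · · ♟ ·│5
4│· · · · · · · ·│4
3│♘ · · · · ♘ · ·│3
2│♙ ♙ ♙ ♙ ♙ ♙ ♙ ♙│2
1│♖ · ♗ ♕ ♔ ♗ · ♖│1
  ─────────────────
  a b c d e f g h

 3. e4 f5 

  a b c d e f g h
  ─────────────────
8│♜ ♞ ♝ ♛ ♚ ♝ ♞ ♜│8
7│♟ · ♟ ♟ ♟ · · ♟│7
6│· · · · · · · ·│6
5│· ♟ · · · ♟ ♟ ·│5
4│· · · · ♙ · · ·│4
3│♘ · · · · ♘ · ·│3
2│♙ ♙ ♙ ♙ · ♙ ♙ ♙│2
1│♖ · ♗ ♕ ♔ ♗ · ♖│1
  ─────────────────
  a b c d e f g h

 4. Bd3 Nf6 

  a b c d e f g h
  ─────────────────
8│♜ ♞ ♝ ♛ ♚ ♝ · ♜│8
7│♟ · ♟ ♟ ♟ · · ♟│7
6│· · · · · ♞ · ·│6
5│· ♟ · · · ♟ ♟ ·│5
4│· · · · ♙ · · ·│4
3│♘ · · ♗ · ♘ · ·│3
2│♙ ♙ ♙ ♙ · ♙ ♙ ♙│2
1│♖ · ♗ ♕ ♔ · · ♖│1
  ─────────────────
  a b c d e f g h



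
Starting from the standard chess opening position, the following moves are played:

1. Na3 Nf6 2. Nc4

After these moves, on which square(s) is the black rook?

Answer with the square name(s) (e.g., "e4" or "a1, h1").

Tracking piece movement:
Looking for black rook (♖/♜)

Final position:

  a b c d e f g h
  ─────────────────
8│♜ ♞ ♝ ♛ ♚ ♝ · ♜│8
7│♟ ♟ ♟ ♟ ♟ ♟ ♟ ♟│7
6│· · · · · ♞ · ·│6
5│· · · · · · · ·│5
4│· · ♘ · · · · ·│4
3│· · · · · · · ·│3
2│♙ ♙ ♙ ♙ ♙ ♙ ♙ ♙│2
1│♖ · ♗ ♕ ♔ ♗ ♘ ♖│1
  ─────────────────
  a b c d e f g h


a8, h8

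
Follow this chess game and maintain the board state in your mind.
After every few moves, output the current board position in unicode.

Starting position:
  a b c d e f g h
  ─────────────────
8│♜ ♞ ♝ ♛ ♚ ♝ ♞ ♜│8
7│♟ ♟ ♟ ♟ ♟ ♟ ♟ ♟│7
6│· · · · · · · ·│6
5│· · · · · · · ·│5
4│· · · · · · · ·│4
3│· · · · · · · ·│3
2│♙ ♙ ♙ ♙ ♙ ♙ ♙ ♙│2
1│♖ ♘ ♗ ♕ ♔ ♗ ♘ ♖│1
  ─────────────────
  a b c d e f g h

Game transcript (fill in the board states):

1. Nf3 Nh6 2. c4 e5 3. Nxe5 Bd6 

  a b c d e f g h
  ─────────────────
8│♜ ♞ ♝ ♛ ♚ · · ♜│8
7│♟ ♟ ♟ ♟ · ♟ ♟ ♟│7
6│· · · ♝ · · · ♞│6
5│· · · · ♘ · · ·│5
4│· · ♙ · · · · ·│4
3│· · · · · · · ·│3
2│♙ ♙ · ♙ ♙ ♙ ♙ ♙│2
1│♖ ♘ ♗ ♕ ♔ ♗ · ♖│1
  ─────────────────
  a b c d e f g h

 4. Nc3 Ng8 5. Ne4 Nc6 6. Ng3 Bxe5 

  a b c d e f g h
  ─────────────────
8│♜ · ♝ ♛ ♚ · ♞ ♜│8
7│♟ ♟ ♟ ♟ · ♟ ♟ ♟│7
6│· · ♞ · · · · ·│6
5│· · · · ♝ · · ·│5
4│· · ♙ · · · · ·│4
3│· · · · · · ♘ ·│3
2│♙ ♙ · ♙ ♙ ♙ ♙ ♙│2
1│♖ · ♗ ♕ ♔ ♗ · ♖│1
  ─────────────────
  a b c d e f g h

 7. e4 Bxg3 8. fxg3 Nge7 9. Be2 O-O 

  a b c d e f g h
  ─────────────────
8│♜ · ♝ ♛ · ♜ ♚ ·│8
7│♟ ♟ ♟ ♟ ♞ ♟ ♟ ♟│7
6│· · ♞ · · · · ·│6
5│· · · · · · · ·│5
4│· · ♙ · ♙ · · ·│4
3│· · · · · · ♙ ·│3
2│♙ ♙ · ♙ ♗ · ♙ ♙│2
1│♖ · ♗ ♕ ♔ · · ♖│1
  ─────────────────
  a b c d e f g h

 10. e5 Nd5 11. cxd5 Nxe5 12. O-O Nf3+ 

  a b c d e f g h
  ─────────────────
8│♜ · ♝ ♛ · ♜ ♚ ·│8
7│♟ ♟ ♟ ♟ · ♟ ♟ ♟│7
6│· · · · · · · ·│6
5│· · · ♙ · · · ·│5
4│· · · · · · · ·│4
3│· · · · · ♞ ♙ ·│3
2│♙ ♙ · ♙ ♗ · ♙ ♙│2
1│♖ · ♗ ♕ · ♖ ♔ ·│1
  ─────────────────
  a b c d e f g h

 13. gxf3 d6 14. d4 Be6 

  a b c d e f g h
  ─────────────────
8│♜ · · ♛ · ♜ ♚ ·│8
7│♟ ♟ ♟ · · ♟ ♟ ♟│7
6│· · · ♟ ♝ · · ·│6
5│· · · ♙ · · · ·│5
4│· · · ♙ · · · ·│4
3│· · · · · ♙ ♙ ·│3
2│♙ ♙ · · ♗ · · ♙│2
1│♖ · ♗ ♕ · ♖ ♔ ·│1
  ─────────────────
  a b c d e f g h


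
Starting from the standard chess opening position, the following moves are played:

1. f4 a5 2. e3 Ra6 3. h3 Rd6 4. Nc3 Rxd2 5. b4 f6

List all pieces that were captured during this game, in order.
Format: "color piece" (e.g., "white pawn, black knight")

Tracking captures:
  Rxd2: captured white pawn

white pawn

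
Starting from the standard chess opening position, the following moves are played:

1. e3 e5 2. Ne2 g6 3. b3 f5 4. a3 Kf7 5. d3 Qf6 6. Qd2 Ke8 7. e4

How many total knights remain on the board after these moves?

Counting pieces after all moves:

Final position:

  a b c d e f g h
  ─────────────────
8│♜ ♞ ♝ · ♚ ♝ ♞ ♜│8
7│♟ ♟ ♟ ♟ · · · ♟│7
6│· · · · · ♛ ♟ ·│6
5│· · · · ♟ ♟ · ·│5
4│· · · · ♙ · · ·│4
3│♙ ♙ · ♙ · · · ·│3
2│· · ♙ ♕ ♘ ♙ ♙ ♙│2
1│♖ ♘ ♗ · ♔ ♗ · ♖│1
  ─────────────────
  a b c d e f g h


4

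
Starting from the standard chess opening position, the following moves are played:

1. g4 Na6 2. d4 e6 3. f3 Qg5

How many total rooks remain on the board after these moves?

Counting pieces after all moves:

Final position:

  a b c d e f g h
  ─────────────────
8│♜ · ♝ · ♚ ♝ ♞ ♜│8
7│♟ ♟ ♟ ♟ · ♟ ♟ ♟│7
6│♞ · · · ♟ · · ·│6
5│· · · · · · ♛ ·│5
4│· · · ♙ · · ♙ ·│4
3│· · · · · ♙ · ·│3
2│♙ ♙ ♙ · ♙ · · ♙│2
1│♖ ♘ ♗ ♕ ♔ ♗ ♘ ♖│1
  ─────────────────
  a b c d e f g h


4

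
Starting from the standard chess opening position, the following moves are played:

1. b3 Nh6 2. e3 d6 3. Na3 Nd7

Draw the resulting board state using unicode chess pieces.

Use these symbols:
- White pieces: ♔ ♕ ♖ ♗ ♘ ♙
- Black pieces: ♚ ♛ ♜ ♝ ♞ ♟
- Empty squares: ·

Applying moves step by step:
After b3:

♜ ♞ ♝ ♛ ♚ ♝ ♞ ♜
♟ ♟ ♟ ♟ ♟ ♟ ♟ ♟
· · · · · · · ·
· · · · · · · ·
· · · · · · · ·
· ♙ · · · · · ·
♙ · ♙ ♙ ♙ ♙ ♙ ♙
♖ ♘ ♗ ♕ ♔ ♗ ♘ ♖


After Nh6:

♜ ♞ ♝ ♛ ♚ ♝ · ♜
♟ ♟ ♟ ♟ ♟ ♟ ♟ ♟
· · · · · · · ♞
· · · · · · · ·
· · · · · · · ·
· ♙ · · · · · ·
♙ · ♙ ♙ ♙ ♙ ♙ ♙
♖ ♘ ♗ ♕ ♔ ♗ ♘ ♖


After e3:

♜ ♞ ♝ ♛ ♚ ♝ · ♜
♟ ♟ ♟ ♟ ♟ ♟ ♟ ♟
· · · · · · · ♞
· · · · · · · ·
· · · · · · · ·
· ♙ · · ♙ · · ·
♙ · ♙ ♙ · ♙ ♙ ♙
♖ ♘ ♗ ♕ ♔ ♗ ♘ ♖


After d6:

♜ ♞ ♝ ♛ ♚ ♝ · ♜
♟ ♟ ♟ · ♟ ♟ ♟ ♟
· · · ♟ · · · ♞
· · · · · · · ·
· · · · · · · ·
· ♙ · · ♙ · · ·
♙ · ♙ ♙ · ♙ ♙ ♙
♖ ♘ ♗ ♕ ♔ ♗ ♘ ♖


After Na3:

♜ ♞ ♝ ♛ ♚ ♝ · ♜
♟ ♟ ♟ · ♟ ♟ ♟ ♟
· · · ♟ · · · ♞
· · · · · · · ·
· · · · · · · ·
♘ ♙ · · ♙ · · ·
♙ · ♙ ♙ · ♙ ♙ ♙
♖ · ♗ ♕ ♔ ♗ ♘ ♖


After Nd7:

♜ · ♝ ♛ ♚ ♝ · ♜
♟ ♟ ♟ ♞ ♟ ♟ ♟ ♟
· · · ♟ · · · ♞
· · · · · · · ·
· · · · · · · ·
♘ ♙ · · ♙ · · ·
♙ · ♙ ♙ · ♙ ♙ ♙
♖ · ♗ ♕ ♔ ♗ ♘ ♖



  a b c d e f g h
  ─────────────────
8│♜ · ♝ ♛ ♚ ♝ · ♜│8
7│♟ ♟ ♟ ♞ ♟ ♟ ♟ ♟│7
6│· · · ♟ · · · ♞│6
5│· · · · · · · ·│5
4│· · · · · · · ·│4
3│♘ ♙ · · ♙ · · ·│3
2│♙ · ♙ ♙ · ♙ ♙ ♙│2
1│♖ · ♗ ♕ ♔ ♗ ♘ ♖│1
  ─────────────────
  a b c d e f g h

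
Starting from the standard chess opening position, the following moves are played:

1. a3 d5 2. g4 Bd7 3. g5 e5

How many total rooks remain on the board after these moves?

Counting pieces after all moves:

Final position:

  a b c d e f g h
  ─────────────────
8│♜ ♞ · ♛ ♚ ♝ ♞ ♜│8
7│♟ ♟ ♟ ♝ · ♟ ♟ ♟│7
6│· · · · · · · ·│6
5│· · · ♟ ♟ · ♙ ·│5
4│· · · · · · · ·│4
3│♙ · · · · · · ·│3
2│· ♙ ♙ ♙ ♙ ♙ · ♙│2
1│♖ ♘ ♗ ♕ ♔ ♗ ♘ ♖│1
  ─────────────────
  a b c d e f g h


4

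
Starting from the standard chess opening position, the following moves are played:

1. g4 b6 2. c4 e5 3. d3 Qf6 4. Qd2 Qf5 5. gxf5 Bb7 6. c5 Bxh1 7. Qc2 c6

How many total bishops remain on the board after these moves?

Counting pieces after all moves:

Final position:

  a b c d e f g h
  ─────────────────
8│♜ ♞ · · ♚ ♝ ♞ ♜│8
7│♟ · · ♟ · ♟ ♟ ♟│7
6│· ♟ ♟ · · · · ·│6
5│· · ♙ · ♟ ♙ · ·│5
4│· · · · · · · ·│4
3│· · · ♙ · · · ·│3
2│♙ ♙ ♕ · ♙ ♙ · ♙│2
1│♖ ♘ ♗ · ♔ ♗ ♘ ♝│1
  ─────────────────
  a b c d e f g h


4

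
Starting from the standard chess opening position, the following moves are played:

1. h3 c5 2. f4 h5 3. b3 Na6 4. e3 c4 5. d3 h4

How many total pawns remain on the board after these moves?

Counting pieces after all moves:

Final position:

  a b c d e f g h
  ─────────────────
8│♜ · ♝ ♛ ♚ ♝ ♞ ♜│8
7│♟ ♟ · ♟ ♟ ♟ ♟ ·│7
6│♞ · · · · · · ·│6
5│· · · · · · · ·│5
4│· · ♟ · · ♙ · ♟│4
3│· ♙ · ♙ ♙ · · ♙│3
2│♙ · ♙ · · · ♙ ·│2
1│♖ ♘ ♗ ♕ ♔ ♗ ♘ ♖│1
  ─────────────────
  a b c d e f g h


16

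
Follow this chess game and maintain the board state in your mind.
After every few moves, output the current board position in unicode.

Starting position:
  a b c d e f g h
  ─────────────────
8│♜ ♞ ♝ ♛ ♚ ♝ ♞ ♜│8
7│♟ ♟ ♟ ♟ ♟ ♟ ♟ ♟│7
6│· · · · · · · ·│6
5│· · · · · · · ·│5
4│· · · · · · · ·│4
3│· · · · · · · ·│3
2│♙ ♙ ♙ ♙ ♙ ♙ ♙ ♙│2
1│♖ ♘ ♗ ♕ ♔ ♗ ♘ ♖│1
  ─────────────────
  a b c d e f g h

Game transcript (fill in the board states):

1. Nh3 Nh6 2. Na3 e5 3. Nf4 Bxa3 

  a b c d e f g h
  ─────────────────
8│♜ ♞ ♝ ♛ ♚ · · ♜│8
7│♟ ♟ ♟ ♟ · ♟ ♟ ♟│7
6│· · · · · · · ♞│6
5│· · · · ♟ · · ·│5
4│· · · · · ♘ · ·│4
3│♝ · · · · · · ·│3
2│♙ ♙ ♙ ♙ ♙ ♙ ♙ ♙│2
1│♖ · ♗ ♕ ♔ ♗ · ♖│1
  ─────────────────
  a b c d e f g h

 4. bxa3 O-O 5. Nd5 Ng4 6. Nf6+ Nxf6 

  a b c d e f g h
  ─────────────────
8│♜ ♞ ♝ ♛ · ♜ ♚ ·│8
7│♟ ♟ ♟ ♟ · ♟ ♟ ♟│7
6│· · · · · ♞ · ·│6
5│· · · · ♟ · · ·│5
4│· · · · · · · ·│4
3│♙ · · · · · · ·│3
2│♙ · ♙ ♙ ♙ ♙ ♙ ♙│2
1│♖ · ♗ ♕ ♔ ♗ · ♖│1
  ─────────────────
  a b c d e f g h

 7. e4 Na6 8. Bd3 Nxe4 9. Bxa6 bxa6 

  a b c d e f g h
  ─────────────────
8│♜ · ♝ ♛ · ♜ ♚ ·│8
7│♟ · ♟ ♟ · ♟ ♟ ♟│7
6│♟ · · · · · · ·│6
5│· · · · ♟ · · ·│5
4│· · · · ♞ · · ·│4
3│♙ · · · · · · ·│3
2│♙ · ♙ ♙ · ♙ ♙ ♙│2
1│♖ · ♗ ♕ ♔ · · ♖│1
  ─────────────────
  a b c d e f g h

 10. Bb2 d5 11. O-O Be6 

  a b c d e f g h
  ─────────────────
8│♜ · · ♛ · ♜ ♚ ·│8
7│♟ · ♟ · · ♟ ♟ ♟│7
6│♟ · · · ♝ · · ·│6
5│· · · ♟ ♟ · · ·│5
4│· · · · ♞ · · ·│4
3│♙ · · · · · · ·│3
2│♙ ♗ ♙ ♙ · ♙ ♙ ♙│2
1│♖ · · ♕ · ♖ ♔ ·│1
  ─────────────────
  a b c d e f g h


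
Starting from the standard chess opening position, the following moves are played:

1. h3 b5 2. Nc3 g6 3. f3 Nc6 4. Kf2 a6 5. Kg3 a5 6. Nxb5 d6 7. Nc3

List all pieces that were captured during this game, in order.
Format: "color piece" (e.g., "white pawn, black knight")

Tracking captures:
  Nxb5: captured black pawn

black pawn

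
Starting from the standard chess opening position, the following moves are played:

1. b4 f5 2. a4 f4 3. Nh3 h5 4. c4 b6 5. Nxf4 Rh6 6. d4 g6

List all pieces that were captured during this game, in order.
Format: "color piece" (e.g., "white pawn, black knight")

Tracking captures:
  Nxf4: captured black pawn

black pawn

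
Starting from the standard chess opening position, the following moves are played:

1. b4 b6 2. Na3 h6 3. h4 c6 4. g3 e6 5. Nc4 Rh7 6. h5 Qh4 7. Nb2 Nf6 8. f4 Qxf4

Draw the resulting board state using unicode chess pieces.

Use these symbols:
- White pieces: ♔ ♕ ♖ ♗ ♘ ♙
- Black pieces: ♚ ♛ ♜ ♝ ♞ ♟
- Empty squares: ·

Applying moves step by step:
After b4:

♜ ♞ ♝ ♛ ♚ ♝ ♞ ♜
♟ ♟ ♟ ♟ ♟ ♟ ♟ ♟
· · · · · · · ·
· · · · · · · ·
· ♙ · · · · · ·
· · · · · · · ·
♙ · ♙ ♙ ♙ ♙ ♙ ♙
♖ ♘ ♗ ♕ ♔ ♗ ♘ ♖


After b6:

♜ ♞ ♝ ♛ ♚ ♝ ♞ ♜
♟ · ♟ ♟ ♟ ♟ ♟ ♟
· ♟ · · · · · ·
· · · · · · · ·
· ♙ · · · · · ·
· · · · · · · ·
♙ · ♙ ♙ ♙ ♙ ♙ ♙
♖ ♘ ♗ ♕ ♔ ♗ ♘ ♖


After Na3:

♜ ♞ ♝ ♛ ♚ ♝ ♞ ♜
♟ · ♟ ♟ ♟ ♟ ♟ ♟
· ♟ · · · · · ·
· · · · · · · ·
· ♙ · · · · · ·
♘ · · · · · · ·
♙ · ♙ ♙ ♙ ♙ ♙ ♙
♖ · ♗ ♕ ♔ ♗ ♘ ♖


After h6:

♜ ♞ ♝ ♛ ♚ ♝ ♞ ♜
♟ · ♟ ♟ ♟ ♟ ♟ ·
· ♟ · · · · · ♟
· · · · · · · ·
· ♙ · · · · · ·
♘ · · · · · · ·
♙ · ♙ ♙ ♙ ♙ ♙ ♙
♖ · ♗ ♕ ♔ ♗ ♘ ♖


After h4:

♜ ♞ ♝ ♛ ♚ ♝ ♞ ♜
♟ · ♟ ♟ ♟ ♟ ♟ ·
· ♟ · · · · · ♟
· · · · · · · ·
· ♙ · · · · · ♙
♘ · · · · · · ·
♙ · ♙ ♙ ♙ ♙ ♙ ·
♖ · ♗ ♕ ♔ ♗ ♘ ♖


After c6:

♜ ♞ ♝ ♛ ♚ ♝ ♞ ♜
♟ · · ♟ ♟ ♟ ♟ ·
· ♟ ♟ · · · · ♟
· · · · · · · ·
· ♙ · · · · · ♙
♘ · · · · · · ·
♙ · ♙ ♙ ♙ ♙ ♙ ·
♖ · ♗ ♕ ♔ ♗ ♘ ♖


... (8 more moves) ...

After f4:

♜ ♞ ♝ · ♚ ♝ · ·
♟ · · ♟ · ♟ ♟ ♜
· ♟ ♟ · ♟ ♞ · ♟
· · · · · · · ♙
· ♙ · · · ♙ · ♛
· · · · · · ♙ ·
♙ ♘ ♙ ♙ ♙ · · ·
♖ · ♗ ♕ ♔ ♗ ♘ ♖


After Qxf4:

♜ ♞ ♝ · ♚ ♝ · ·
♟ · · ♟ · ♟ ♟ ♜
· ♟ ♟ · ♟ ♞ · ♟
· · · · · · · ♙
· ♙ · · · ♛ · ·
· · · · · · ♙ ·
♙ ♘ ♙ ♙ ♙ · · ·
♖ · ♗ ♕ ♔ ♗ ♘ ♖



  a b c d e f g h
  ─────────────────
8│♜ ♞ ♝ · ♚ ♝ · ·│8
7│♟ · · ♟ · ♟ ♟ ♜│7
6│· ♟ ♟ · ♟ ♞ · ♟│6
5│· · · · · · · ♙│5
4│· ♙ · · · ♛ · ·│4
3│· · · · · · ♙ ·│3
2│♙ ♘ ♙ ♙ ♙ · · ·│2
1│♖ · ♗ ♕ ♔ ♗ ♘ ♖│1
  ─────────────────
  a b c d e f g h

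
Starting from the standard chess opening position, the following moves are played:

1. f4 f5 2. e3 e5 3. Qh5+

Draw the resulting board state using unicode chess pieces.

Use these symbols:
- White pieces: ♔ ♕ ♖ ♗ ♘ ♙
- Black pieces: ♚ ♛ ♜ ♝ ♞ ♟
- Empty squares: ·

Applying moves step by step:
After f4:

♜ ♞ ♝ ♛ ♚ ♝ ♞ ♜
♟ ♟ ♟ ♟ ♟ ♟ ♟ ♟
· · · · · · · ·
· · · · · · · ·
· · · · · ♙ · ·
· · · · · · · ·
♙ ♙ ♙ ♙ ♙ · ♙ ♙
♖ ♘ ♗ ♕ ♔ ♗ ♘ ♖


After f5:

♜ ♞ ♝ ♛ ♚ ♝ ♞ ♜
♟ ♟ ♟ ♟ ♟ · ♟ ♟
· · · · · · · ·
· · · · · ♟ · ·
· · · · · ♙ · ·
· · · · · · · ·
♙ ♙ ♙ ♙ ♙ · ♙ ♙
♖ ♘ ♗ ♕ ♔ ♗ ♘ ♖


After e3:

♜ ♞ ♝ ♛ ♚ ♝ ♞ ♜
♟ ♟ ♟ ♟ ♟ · ♟ ♟
· · · · · · · ·
· · · · · ♟ · ·
· · · · · ♙ · ·
· · · · ♙ · · ·
♙ ♙ ♙ ♙ · · ♙ ♙
♖ ♘ ♗ ♕ ♔ ♗ ♘ ♖


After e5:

♜ ♞ ♝ ♛ ♚ ♝ ♞ ♜
♟ ♟ ♟ ♟ · · ♟ ♟
· · · · · · · ·
· · · · ♟ ♟ · ·
· · · · · ♙ · ·
· · · · ♙ · · ·
♙ ♙ ♙ ♙ · · ♙ ♙
♖ ♘ ♗ ♕ ♔ ♗ ♘ ♖


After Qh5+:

♜ ♞ ♝ ♛ ♚ ♝ ♞ ♜
♟ ♟ ♟ ♟ · · ♟ ♟
· · · · · · · ·
· · · · ♟ ♟ · ♕
· · · · · ♙ · ·
· · · · ♙ · · ·
♙ ♙ ♙ ♙ · · ♙ ♙
♖ ♘ ♗ · ♔ ♗ ♘ ♖



  a b c d e f g h
  ─────────────────
8│♜ ♞ ♝ ♛ ♚ ♝ ♞ ♜│8
7│♟ ♟ ♟ ♟ · · ♟ ♟│7
6│· · · · · · · ·│6
5│· · · · ♟ ♟ · ♕│5
4│· · · · · ♙ · ·│4
3│· · · · ♙ · · ·│3
2│♙ ♙ ♙ ♙ · · ♙ ♙│2
1│♖ ♘ ♗ · ♔ ♗ ♘ ♖│1
  ─────────────────
  a b c d e f g h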